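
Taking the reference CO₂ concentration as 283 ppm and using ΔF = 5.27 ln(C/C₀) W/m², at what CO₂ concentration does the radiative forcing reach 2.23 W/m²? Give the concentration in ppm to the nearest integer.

C ≈ 432 ppm

Set 5.27 ln(C/283) = 2.23, so ln(C/283) = 2.23/5.27 = 0.42315.
Then C/283 = e^0.42315 = 1.52676, giving C = 283 × 1.52676 = 432.07 ppm.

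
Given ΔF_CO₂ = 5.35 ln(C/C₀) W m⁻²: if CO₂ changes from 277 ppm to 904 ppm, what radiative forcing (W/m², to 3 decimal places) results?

ΔF = 6.328 W/m²

CO₂: 5.35 × ln(904/277) = 5.35 × ln(3.26354) = 5.35 × 1.18281 = 6.3280 W/m².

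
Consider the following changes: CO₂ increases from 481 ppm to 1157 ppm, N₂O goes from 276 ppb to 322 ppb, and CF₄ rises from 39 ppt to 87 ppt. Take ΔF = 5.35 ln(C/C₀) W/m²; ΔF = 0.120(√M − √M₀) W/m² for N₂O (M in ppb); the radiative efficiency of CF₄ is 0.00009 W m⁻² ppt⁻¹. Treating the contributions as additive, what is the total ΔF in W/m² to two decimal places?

CO₂: 5.35 × ln(1157/481) = 5.35 × ln(2.40541) = 5.35 × 0.87772 = 4.6958 W/m².
N₂O: 0.120 × (√322 − √276) = 0.120 × (17.9444 − 16.6132) = 0.120 × 1.3312 = 0.1597 W/m².
CF₄: ΔF = 0.00009 × (87 − 39) = 0.00009 × 48 = 0.0043 W/m².
Total ΔF = 4.6958 + 0.1597 + 0.0043 = 4.8598 W/m².

ΔF = 4.86 W/m²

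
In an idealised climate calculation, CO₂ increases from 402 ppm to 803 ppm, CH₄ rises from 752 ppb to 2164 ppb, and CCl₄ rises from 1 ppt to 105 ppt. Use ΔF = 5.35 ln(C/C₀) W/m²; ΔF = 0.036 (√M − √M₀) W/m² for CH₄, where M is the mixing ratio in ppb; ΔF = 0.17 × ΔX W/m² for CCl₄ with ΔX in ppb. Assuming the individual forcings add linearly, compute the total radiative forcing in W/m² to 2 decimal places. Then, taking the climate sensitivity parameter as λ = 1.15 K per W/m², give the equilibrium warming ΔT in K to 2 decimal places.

ΔF = 4.41 W/m²; ΔT = 5.07 K

CO₂: 5.35 × ln(803/402) = 5.35 × ln(1.99751) = 5.35 × 0.69190 = 3.7017 W/m².
CH₄: 0.036 × (√2164 − √752) = 0.036 × (46.5188 − 27.4226) = 0.036 × 19.0962 = 0.6875 W/m².
CCl₄: Δ = 105 − 1 = 104 ppt = 0.104 ppb; ΔF = 0.17 × 0.104 = 0.0177 W/m².
Total ΔF = 3.7017 + 0.6875 + 0.0177 = 4.4069 W/m².
ΔT = λ ΔF = 1.15 × 4.41 = 5.0715 K.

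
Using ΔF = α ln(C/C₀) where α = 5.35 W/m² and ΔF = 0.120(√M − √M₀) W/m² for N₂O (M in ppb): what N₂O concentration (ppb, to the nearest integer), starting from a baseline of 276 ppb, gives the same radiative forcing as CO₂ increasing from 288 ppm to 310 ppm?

CO₂ forcing: 5.35 × ln(310/288) = 5.35 × 0.073612 = 0.39382 W/m².
Set 0.120(√M − √276) = 0.39382: √M = 0.39382/0.120 + √276 = 3.2818 + 16.6132 = 19.8950.
M = (19.8950)² = 395.81 ppb.

M ≈ 396 ppb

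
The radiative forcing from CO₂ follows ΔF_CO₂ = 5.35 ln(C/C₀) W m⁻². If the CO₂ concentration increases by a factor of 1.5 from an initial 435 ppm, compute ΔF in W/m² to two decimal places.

ΔF = 2.17 W/m²

Because the forcing depends only on the ratio C/C₀, the initial concentration does not enter.
ΔF = 5.35 × ln(1.5) = 5.35 × 0.40547 = 2.1693 W/m².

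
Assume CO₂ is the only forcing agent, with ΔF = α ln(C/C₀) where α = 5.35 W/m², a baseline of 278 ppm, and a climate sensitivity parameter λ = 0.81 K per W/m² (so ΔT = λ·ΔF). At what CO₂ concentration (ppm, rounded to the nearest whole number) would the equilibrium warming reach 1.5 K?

Required forcing: ΔF = ΔT/λ = 1.5/0.81 = 1.8519 W/m².
Then ln(C/278) = ΔF/5.35 = 1.8519/5.35 = 0.34615.
So C = 278 × e^0.34615 = 278 × 1.41361 = 392.98 ppm.

C ≈ 393 ppm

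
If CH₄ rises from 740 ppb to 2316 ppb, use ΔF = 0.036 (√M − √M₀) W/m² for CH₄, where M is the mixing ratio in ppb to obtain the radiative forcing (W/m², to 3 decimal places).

CH₄: 0.036 × (√2316 − √740) = 0.036 × (48.1248 − 27.2029) = 0.036 × 20.9219 = 0.7532 W/m².

ΔF = 0.753 W/m²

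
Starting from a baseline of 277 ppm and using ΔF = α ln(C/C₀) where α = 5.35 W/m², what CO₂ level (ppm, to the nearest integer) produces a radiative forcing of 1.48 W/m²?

Set 5.35 ln(C/277) = 1.48, so ln(C/277) = 1.48/5.35 = 0.27664.
Then C/277 = e^0.27664 = 1.31869, giving C = 277 × 1.31869 = 365.28 ppm.

C ≈ 365 ppm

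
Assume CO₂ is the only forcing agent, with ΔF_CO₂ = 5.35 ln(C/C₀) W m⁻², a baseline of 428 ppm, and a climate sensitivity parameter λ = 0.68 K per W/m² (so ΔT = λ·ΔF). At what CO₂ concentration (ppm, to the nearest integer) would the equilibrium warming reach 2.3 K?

C ≈ 805 ppm

Required forcing: ΔF = ΔT/λ = 2.3/0.68 = 3.3824 W/m².
Then ln(C/428) = ΔF/5.35 = 3.3824/5.35 = 0.63222.
So C = 428 × e^0.63222 = 428 × 1.88178 = 805.40 ppm.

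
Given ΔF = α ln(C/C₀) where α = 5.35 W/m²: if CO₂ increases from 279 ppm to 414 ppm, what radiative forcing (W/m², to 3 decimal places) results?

ΔF = 2.111 W/m²

CO₂: 5.35 × ln(414/279) = 5.35 × ln(1.48387) = 5.35 × 0.39465 = 2.1114 W/m².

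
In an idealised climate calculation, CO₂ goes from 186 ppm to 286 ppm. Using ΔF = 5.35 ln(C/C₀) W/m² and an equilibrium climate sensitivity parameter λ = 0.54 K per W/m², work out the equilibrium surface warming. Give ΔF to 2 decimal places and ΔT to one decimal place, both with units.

ΔF = 2.30 W/m²; ΔT = 1.2 K

CO₂: 5.35 × ln(286/186) = 5.35 × ln(1.53763) = 5.35 × 0.43024 = 2.3018 W/m².
ΔT = λ ΔF = 0.54 × 2.30 = 1.2420 K.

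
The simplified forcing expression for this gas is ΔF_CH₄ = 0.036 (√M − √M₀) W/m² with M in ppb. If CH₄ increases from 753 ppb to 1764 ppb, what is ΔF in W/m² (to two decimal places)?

ΔF = 0.52 W/m²

CH₄: 0.036 × (√1764 − √753) = 0.036 × (42.0000 − 27.4408) = 0.036 × 14.5592 = 0.5241 W/m².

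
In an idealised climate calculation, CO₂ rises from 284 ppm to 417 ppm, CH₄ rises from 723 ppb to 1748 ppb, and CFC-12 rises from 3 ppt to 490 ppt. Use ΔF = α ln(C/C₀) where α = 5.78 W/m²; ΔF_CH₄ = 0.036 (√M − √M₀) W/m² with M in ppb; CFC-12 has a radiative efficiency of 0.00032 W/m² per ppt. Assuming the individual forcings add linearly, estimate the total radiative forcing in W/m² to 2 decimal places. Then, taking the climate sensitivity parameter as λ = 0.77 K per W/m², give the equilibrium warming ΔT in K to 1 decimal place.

ΔF = 2.91 W/m²; ΔT = 2.2 K

CO₂: 5.78 × ln(417/284) = 5.78 × ln(1.46831) = 5.78 × 0.38411 = 2.2202 W/m².
CH₄: 0.036 × (√1748 − √723) = 0.036 × (41.8091 − 26.8887) = 0.036 × 14.9204 = 0.5371 W/m².
CFC-12: ΔF = 0.00032 × (490 − 3) = 0.00032 × 487 = 0.1558 W/m².
Total ΔF = 2.2202 + 0.5371 + 0.1558 = 2.9131 W/m².
ΔT = λ ΔF = 0.77 × 2.91 = 2.2407 K.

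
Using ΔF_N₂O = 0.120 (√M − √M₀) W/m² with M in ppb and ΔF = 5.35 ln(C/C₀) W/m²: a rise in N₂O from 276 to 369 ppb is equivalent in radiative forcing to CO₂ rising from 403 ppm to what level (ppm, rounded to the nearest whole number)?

C ≈ 427 ppm

N₂O forcing: 0.120 × (√369 − √276) = 0.120 × (19.2094 − 16.6132) = 0.120 × 2.5962 = 0.31154 W/m².
Set 5.35 ln(C/403) = 0.31154: ln(C/403) = 0.31154/5.35 = 0.05823, so C = 403 × e^0.05823 = 403 × 1.05996 = 427.16 ppm.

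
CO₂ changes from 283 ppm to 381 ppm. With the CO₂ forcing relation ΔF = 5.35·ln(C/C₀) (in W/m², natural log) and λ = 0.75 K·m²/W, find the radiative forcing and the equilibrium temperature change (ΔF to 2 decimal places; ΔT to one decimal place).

ΔF = 1.59 W/m²; ΔT = 1.2 K

CO₂: 5.35 × ln(381/283) = 5.35 × ln(1.34629) = 5.35 × 0.29735 = 1.5908 W/m².
ΔT = λ ΔF = 0.75 × 1.59 = 1.1925 K.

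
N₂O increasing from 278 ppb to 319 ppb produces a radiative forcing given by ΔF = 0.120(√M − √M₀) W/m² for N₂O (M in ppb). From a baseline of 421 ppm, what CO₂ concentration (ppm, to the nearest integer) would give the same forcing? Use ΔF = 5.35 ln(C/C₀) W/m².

C ≈ 432 ppm

N₂O forcing: 0.120 × (√319 − √278) = 0.120 × (17.8606 − 16.6733) = 0.120 × 1.1873 = 0.14248 W/m².
Set 5.35 ln(C/421) = 0.14248: ln(C/421) = 0.14248/5.35 = 0.02663, so C = 421 × e^0.02663 = 421 × 1.02699 = 432.36 ppm.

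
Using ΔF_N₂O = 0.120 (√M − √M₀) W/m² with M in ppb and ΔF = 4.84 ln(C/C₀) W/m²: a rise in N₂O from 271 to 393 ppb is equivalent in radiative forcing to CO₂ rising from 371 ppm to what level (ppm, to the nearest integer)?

N₂O forcing: 0.120 × (√393 − √271) = 0.120 × (19.8242 − 16.4621) = 0.120 × 3.3621 = 0.40345 W/m².
Set 4.84 ln(C/371) = 0.40345: ln(C/371) = 0.40345/4.84 = 0.08336, so C = 371 × e^0.08336 = 371 × 1.08693 = 403.25 ppm.

C ≈ 403 ppm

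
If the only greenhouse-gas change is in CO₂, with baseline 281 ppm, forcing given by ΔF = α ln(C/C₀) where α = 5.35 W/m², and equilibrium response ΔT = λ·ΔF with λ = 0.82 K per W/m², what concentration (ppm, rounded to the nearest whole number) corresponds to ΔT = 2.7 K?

Required forcing: ΔF = ΔT/λ = 2.7/0.82 = 3.2927 W/m².
Then ln(C/281) = ΔF/5.35 = 3.2927/5.35 = 0.61546.
So C = 281 × e^0.61546 = 281 × 1.85051 = 519.99 ppm.

C ≈ 520 ppm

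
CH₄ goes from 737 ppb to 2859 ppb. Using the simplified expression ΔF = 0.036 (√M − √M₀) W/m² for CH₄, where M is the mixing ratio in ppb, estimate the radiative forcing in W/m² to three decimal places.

CH₄: 0.036 × (√2859 − √737) = 0.036 × (53.4696 − 27.1477) = 0.036 × 26.3219 = 0.9476 W/m².

ΔF = 0.948 W/m²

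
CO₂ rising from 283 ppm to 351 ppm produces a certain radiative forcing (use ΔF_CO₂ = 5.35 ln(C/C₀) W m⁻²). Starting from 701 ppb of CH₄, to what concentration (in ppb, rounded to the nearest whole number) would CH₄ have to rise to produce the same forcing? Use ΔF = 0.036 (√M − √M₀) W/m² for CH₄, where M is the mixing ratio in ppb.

M ≈ 3420 ppb

CO₂ forcing: 5.35 × ln(351/283) = 5.35 × 0.215339 = 1.15206 W/m².
Set 0.036(√M − √701) = 1.15206: √M = 1.15206/0.036 + √701 = 32.0017 + 26.4764 = 58.4781.
M = (58.4781)² = 3419.69 ppb.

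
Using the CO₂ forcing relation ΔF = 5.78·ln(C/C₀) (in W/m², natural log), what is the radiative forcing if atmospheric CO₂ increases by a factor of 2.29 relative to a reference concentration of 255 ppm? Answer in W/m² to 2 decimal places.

Because the forcing depends only on the ratio C/C₀, the initial concentration does not enter.
ΔF = 5.78 × ln(2.29) = 5.78 × 0.82855 = 4.7890 W/m².

ΔF = 4.79 W/m²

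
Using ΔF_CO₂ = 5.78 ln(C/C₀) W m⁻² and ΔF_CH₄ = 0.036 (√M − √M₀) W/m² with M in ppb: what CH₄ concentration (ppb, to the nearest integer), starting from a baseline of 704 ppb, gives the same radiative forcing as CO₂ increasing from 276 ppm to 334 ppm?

M ≈ 3267 ppb

CO₂ forcing: 5.78 × ln(334/276) = 5.78 × 0.190740 = 1.10248 W/m².
Set 0.036(√M − √704) = 1.10248: √M = 1.10248/0.036 + √704 = 30.6244 + 26.5330 = 57.1574.
M = (57.1574)² = 3266.97 ppb.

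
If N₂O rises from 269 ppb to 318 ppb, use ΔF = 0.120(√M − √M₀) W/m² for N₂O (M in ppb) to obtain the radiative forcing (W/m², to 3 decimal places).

ΔF = 0.172 W/m²

N₂O: 0.120 × (√318 − √269) = 0.120 × (17.8326 − 16.4012) = 0.120 × 1.4314 = 0.1718 W/m².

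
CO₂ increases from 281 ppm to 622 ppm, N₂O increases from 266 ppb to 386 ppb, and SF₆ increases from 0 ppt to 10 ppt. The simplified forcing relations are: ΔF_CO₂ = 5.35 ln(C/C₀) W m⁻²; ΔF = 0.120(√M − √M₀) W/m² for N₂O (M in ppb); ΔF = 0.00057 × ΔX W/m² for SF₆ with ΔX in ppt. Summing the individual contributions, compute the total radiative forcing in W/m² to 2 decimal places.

ΔF = 4.66 W/m²

CO₂: 5.35 × ln(622/281) = 5.35 × ln(2.21352) = 5.35 × 0.79458 = 4.2510 W/m².
N₂O: 0.120 × (√386 − √266) = 0.120 × (19.6469 − 16.3095) = 0.120 × 3.3374 = 0.4005 W/m².
SF₆: ΔF = 0.00057 × (10 − 0) = 0.00057 × 10 = 0.0057 W/m².
Total ΔF = 4.2510 + 0.4005 + 0.0057 = 4.6572 W/m².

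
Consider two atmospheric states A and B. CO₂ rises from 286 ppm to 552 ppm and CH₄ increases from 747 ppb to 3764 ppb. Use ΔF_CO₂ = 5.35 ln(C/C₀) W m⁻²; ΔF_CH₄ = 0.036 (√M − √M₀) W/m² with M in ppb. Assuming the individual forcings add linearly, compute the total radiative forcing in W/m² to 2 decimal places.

ΔF = 4.74 W/m²

CO₂: 5.35 × ln(552/286) = 5.35 × ln(1.93007) = 5.35 × 0.65756 = 3.5179 W/m².
CH₄: 0.036 × (√3764 − √747) = 0.036 × (61.3514 − 27.3313) = 0.036 × 34.0201 = 1.2247 W/m².
Total ΔF = 3.5179 + 1.2247 = 4.7426 W/m².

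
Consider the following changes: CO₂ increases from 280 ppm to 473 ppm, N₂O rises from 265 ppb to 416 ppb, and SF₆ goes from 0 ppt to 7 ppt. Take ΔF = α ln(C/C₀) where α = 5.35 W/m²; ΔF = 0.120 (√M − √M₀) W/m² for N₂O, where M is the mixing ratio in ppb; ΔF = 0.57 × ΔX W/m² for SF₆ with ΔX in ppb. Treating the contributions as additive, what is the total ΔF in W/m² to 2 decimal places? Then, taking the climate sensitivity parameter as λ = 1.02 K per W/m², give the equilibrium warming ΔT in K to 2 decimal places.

ΔF = 3.30 W/m²; ΔT = 3.37 K

CO₂: 5.35 × ln(473/280) = 5.35 × ln(1.68929) = 5.35 × 0.52431 = 2.8051 W/m².
N₂O: 0.120 × (√416 − √265) = 0.120 × (20.3961 − 16.2788) = 0.120 × 4.1173 = 0.4941 W/m².
SF₆: Δ = 7 − 0 = 7 ppt = 0.007 ppb; ΔF = 0.57 × 0.007 = 0.0040 W/m².
Total ΔF = 2.8051 + 0.4941 + 0.0040 = 3.3032 W/m².
ΔT = λ ΔF = 1.02 × 3.30 = 3.3660 K.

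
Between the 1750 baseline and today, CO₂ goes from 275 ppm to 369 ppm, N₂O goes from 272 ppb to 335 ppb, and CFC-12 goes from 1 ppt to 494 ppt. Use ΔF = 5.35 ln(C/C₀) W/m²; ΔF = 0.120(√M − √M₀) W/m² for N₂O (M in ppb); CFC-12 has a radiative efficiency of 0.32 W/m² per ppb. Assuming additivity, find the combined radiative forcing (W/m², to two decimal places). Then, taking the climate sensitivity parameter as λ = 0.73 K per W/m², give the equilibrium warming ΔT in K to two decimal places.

ΔF = 1.95 W/m²; ΔT = 1.42 K

CO₂: 5.35 × ln(369/275) = 5.35 × ln(1.34182) = 5.35 × 0.29403 = 1.5731 W/m².
N₂O: 0.120 × (√335 − √272) = 0.120 × (18.3030 − 16.4924) = 0.120 × 1.8106 = 0.2173 W/m².
CFC-12: Δ = 494 − 1 = 493 ppt = 0.493 ppb; ΔF = 0.32 × 0.493 = 0.1578 W/m².
Total ΔF = 1.5731 + 0.2173 + 0.1578 = 1.9482 W/m².
ΔT = λ ΔF = 0.73 × 1.95 = 1.4235 K.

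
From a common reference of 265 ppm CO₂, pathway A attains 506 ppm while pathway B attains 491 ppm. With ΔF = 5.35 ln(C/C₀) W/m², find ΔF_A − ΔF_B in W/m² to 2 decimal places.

ΔF_A = 5.35 ln(506/265) = 5.35 × 0.64681 = 3.4604 W/m².
ΔF_B = 5.35 ln(491/265) = 5.35 × 0.61671 = 3.2994 W/m².
Difference: 3.4604 − 3.2994 = 0.1610 W/m².
(Equivalently, ΔF_A − ΔF_B = 5.35 ln(506/491) = 5.35 × 0.03009 = 0.1610 W/m².)

ΔF_A − ΔF_B = 0.16 W/m²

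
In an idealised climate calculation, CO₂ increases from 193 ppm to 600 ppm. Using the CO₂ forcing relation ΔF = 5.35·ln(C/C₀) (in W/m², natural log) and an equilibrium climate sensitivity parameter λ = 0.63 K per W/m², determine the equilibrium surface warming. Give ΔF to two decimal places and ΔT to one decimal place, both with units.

CO₂: 5.35 × ln(600/193) = 5.35 × ln(3.10881) = 5.35 × 1.13424 = 6.0682 W/m².
ΔT = λ ΔF = 0.63 × 6.07 = 3.8241 K.

ΔF = 6.07 W/m²; ΔT = 3.8 K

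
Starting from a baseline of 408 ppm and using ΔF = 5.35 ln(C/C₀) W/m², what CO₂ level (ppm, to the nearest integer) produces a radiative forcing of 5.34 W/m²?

Set 5.35 ln(C/408) = 5.34, so ln(C/408) = 5.34/5.35 = 0.99813.
Then C/408 = e^0.99813 = 2.71320, giving C = 408 × 2.71320 = 1106.99 ppm.

C ≈ 1107 ppm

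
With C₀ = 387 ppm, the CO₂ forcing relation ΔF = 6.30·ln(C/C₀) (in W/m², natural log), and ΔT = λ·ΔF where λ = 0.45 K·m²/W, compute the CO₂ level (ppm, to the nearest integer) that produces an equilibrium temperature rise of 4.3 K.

C ≈ 1764 ppm

Required forcing: ΔF = ΔT/λ = 4.3/0.45 = 9.5556 W/m².
Then ln(C/387) = ΔF/6.30 = 9.5556/6.30 = 1.51676.
So C = 387 × e^1.51676 = 387 × 4.55744 = 1763.73 ppm.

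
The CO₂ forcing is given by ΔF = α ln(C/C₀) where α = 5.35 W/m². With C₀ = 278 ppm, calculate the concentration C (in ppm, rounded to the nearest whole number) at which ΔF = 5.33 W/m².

Set 5.35 ln(C/278) = 5.33, so ln(C/278) = 5.33/5.35 = 0.99626.
Then C/278 = e^0.99626 = 2.70813, giving C = 278 × 2.70813 = 752.86 ppm.

C ≈ 753 ppm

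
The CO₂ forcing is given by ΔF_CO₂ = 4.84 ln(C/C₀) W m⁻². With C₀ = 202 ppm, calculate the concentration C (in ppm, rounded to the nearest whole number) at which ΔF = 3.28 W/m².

Set 4.84 ln(C/202) = 3.28, so ln(C/202) = 3.28/4.84 = 0.67769.
Then C/202 = e^0.67769 = 1.96932, giving C = 202 × 1.96932 = 397.80 ppm.

C ≈ 398 ppm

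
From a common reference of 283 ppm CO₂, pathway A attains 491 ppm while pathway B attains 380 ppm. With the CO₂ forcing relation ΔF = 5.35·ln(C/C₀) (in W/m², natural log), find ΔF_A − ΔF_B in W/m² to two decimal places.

ΔF_A = 5.35 ln(491/283) = 5.35 × 0.55100 = 2.9479 W/m².
ΔF_B = 5.35 ln(380/283) = 5.35 × 0.29472 = 1.5768 W/m².
Difference: 2.9479 − 1.5768 = 1.3711 W/m².

ΔF_A − ΔF_B = 1.37 W/m²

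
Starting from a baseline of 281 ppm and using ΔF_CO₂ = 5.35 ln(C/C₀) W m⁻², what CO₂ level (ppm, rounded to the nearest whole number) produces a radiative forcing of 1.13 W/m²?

C ≈ 347 ppm

Set 5.35 ln(C/281) = 1.13, so ln(C/281) = 1.13/5.35 = 0.21121.
Then C/281 = e^0.21121 = 1.23517, giving C = 281 × 1.23517 = 347.08 ppm.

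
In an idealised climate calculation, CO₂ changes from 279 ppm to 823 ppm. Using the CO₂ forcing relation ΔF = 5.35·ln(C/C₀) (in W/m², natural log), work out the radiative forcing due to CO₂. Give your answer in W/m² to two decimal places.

ΔF = 5.79 W/m²

CO₂: 5.35 × ln(823/279) = 5.35 × ln(2.94982) = 5.35 × 1.08174 = 5.7873 W/m².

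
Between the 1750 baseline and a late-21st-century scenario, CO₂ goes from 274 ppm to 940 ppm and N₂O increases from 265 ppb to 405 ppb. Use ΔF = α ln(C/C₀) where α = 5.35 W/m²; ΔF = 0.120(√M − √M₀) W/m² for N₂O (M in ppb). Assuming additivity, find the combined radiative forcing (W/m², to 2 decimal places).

ΔF = 7.06 W/m²

CO₂: 5.35 × ln(940/274) = 5.35 × ln(3.43066) = 5.35 × 1.23275 = 6.5952 W/m².
N₂O: 0.120 × (√405 − √265) = 0.120 × (20.1246 − 16.2788) = 0.120 × 3.8458 = 0.4615 W/m².
Total ΔF = 6.5952 + 0.4615 = 7.0567 W/m².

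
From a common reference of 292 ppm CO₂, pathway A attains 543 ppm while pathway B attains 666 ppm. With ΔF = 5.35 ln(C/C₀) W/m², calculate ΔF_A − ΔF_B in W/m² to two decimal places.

ΔF_A − ΔF_B = -1.09 W/m²

ΔF_A = 5.35 ln(543/292) = 5.35 × 0.62036 = 3.3189 W/m².
ΔF_B = 5.35 ln(666/292) = 5.35 × 0.82454 = 4.4113 W/m².
Difference: 3.3189 − 4.4113 = -1.0924 W/m².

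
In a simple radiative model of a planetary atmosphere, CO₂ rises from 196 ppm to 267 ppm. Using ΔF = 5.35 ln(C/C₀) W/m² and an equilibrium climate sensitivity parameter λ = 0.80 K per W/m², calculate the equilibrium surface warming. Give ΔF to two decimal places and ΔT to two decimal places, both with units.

CO₂: 5.35 × ln(267/196) = 5.35 × ln(1.36224) = 5.35 × 0.30913 = 1.6538 W/m².
ΔT = λ ΔF = 0.80 × 1.65 = 1.3200 K.

ΔF = 1.65 W/m²; ΔT = 1.32 K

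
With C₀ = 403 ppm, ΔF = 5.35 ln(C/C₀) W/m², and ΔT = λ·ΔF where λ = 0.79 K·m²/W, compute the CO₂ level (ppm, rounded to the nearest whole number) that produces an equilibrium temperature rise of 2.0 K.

C ≈ 647 ppm

Required forcing: ΔF = ΔT/λ = 2.0/0.79 = 2.5316 W/m².
Then ln(C/403) = ΔF/5.35 = 2.5316/5.35 = 0.47320.
So C = 403 × e^0.47320 = 403 × 1.60512 = 646.86 ppm.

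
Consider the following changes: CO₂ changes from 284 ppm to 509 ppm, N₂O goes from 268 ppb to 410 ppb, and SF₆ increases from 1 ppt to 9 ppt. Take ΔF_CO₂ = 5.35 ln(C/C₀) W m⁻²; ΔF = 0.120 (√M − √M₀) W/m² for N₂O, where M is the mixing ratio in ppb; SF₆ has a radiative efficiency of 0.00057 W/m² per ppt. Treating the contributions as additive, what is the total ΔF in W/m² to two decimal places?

ΔF = 3.59 W/m²

CO₂: 5.35 × ln(509/284) = 5.35 × ln(1.79225) = 5.35 × 0.58347 = 3.1216 W/m².
N₂O: 0.120 × (√410 − √268) = 0.120 × (20.2485 − 16.3707) = 0.120 × 3.8778 = 0.4653 W/m².
SF₆: ΔF = 0.00057 × (9 − 1) = 0.00057 × 8 = 0.0046 W/m².
Total ΔF = 3.1216 + 0.4653 + 0.0046 = 3.5915 W/m².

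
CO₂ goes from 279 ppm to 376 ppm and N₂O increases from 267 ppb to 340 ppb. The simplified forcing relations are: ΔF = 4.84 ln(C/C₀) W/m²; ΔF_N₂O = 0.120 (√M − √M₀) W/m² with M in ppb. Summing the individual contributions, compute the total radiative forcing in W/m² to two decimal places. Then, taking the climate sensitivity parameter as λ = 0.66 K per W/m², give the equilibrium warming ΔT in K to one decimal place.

CO₂: 4.84 × ln(376/279) = 4.84 × ln(1.34767) = 4.84 × 0.29838 = 1.4442 W/m².
N₂O: 0.120 × (√340 − √267) = 0.120 × (18.4391 − 16.3401) = 0.120 × 2.0990 = 0.2519 W/m².
Total ΔF = 1.4442 + 0.2519 = 1.6961 W/m².
ΔT = λ ΔF = 0.66 × 1.70 = 1.1220 K.

ΔF = 1.70 W/m²; ΔT = 1.1 K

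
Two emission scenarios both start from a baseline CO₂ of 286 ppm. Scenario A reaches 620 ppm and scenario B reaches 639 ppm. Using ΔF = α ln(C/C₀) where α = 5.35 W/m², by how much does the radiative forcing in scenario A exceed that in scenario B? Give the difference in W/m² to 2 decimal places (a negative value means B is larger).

ΔF_A − ΔF_B = -0.16 W/m²

ΔF_A = 5.35 ln(620/286) = 5.35 × 0.77373 = 4.1395 W/m².
ΔF_B = 5.35 ln(639/286) = 5.35 × 0.80391 = 4.3009 W/m².
Difference: 4.1395 − 4.3009 = -0.1614 W/m².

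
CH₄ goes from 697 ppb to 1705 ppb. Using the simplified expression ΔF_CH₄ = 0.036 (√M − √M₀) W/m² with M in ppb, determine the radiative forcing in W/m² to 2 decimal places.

ΔF = 0.54 W/m²

CH₄: 0.036 × (√1705 − √697) = 0.036 × (41.2916 − 26.4008) = 0.036 × 14.8908 = 0.5361 W/m².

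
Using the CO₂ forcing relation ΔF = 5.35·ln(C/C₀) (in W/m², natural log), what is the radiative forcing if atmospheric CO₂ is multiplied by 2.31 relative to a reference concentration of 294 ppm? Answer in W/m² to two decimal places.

ΔF = 4.48 W/m²

ΔF = 5.35 × ln(2.31) = 5.35 × 0.83725 = 4.4793 W/m².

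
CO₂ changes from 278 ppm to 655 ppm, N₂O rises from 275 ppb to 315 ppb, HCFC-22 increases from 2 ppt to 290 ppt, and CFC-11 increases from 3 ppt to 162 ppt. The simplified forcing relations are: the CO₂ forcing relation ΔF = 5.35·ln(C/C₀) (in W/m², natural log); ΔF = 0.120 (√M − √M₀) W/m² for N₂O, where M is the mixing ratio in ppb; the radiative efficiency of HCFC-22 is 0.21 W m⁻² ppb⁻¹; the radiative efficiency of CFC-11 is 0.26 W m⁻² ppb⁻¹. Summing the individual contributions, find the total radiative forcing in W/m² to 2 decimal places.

CO₂: 5.35 × ln(655/278) = 5.35 × ln(2.35612) = 5.35 × 0.85702 = 4.5851 W/m².
N₂O: 0.120 × (√315 − √275) = 0.120 × (17.7482 − 16.5831) = 0.120 × 1.1651 = 0.1398 W/m².
HCFC-22: Δ = 290 − 2 = 288 ppt = 0.288 ppb; ΔF = 0.21 × 0.288 = 0.0605 W/m².
CFC-11: Δ = 162 − 3 = 159 ppt = 0.159 ppb; ΔF = 0.26 × 0.159 = 0.0413 W/m².
Total ΔF = 4.5851 + 0.1398 + 0.0605 + 0.0413 = 4.8267 W/m².

ΔF = 4.83 W/m²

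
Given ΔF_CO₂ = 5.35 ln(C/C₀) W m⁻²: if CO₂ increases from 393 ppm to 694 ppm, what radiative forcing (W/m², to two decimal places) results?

CO₂: 5.35 × ln(694/393) = 5.35 × ln(1.76590) = 5.35 × 0.56866 = 3.0423 W/m².

ΔF = 3.04 W/m²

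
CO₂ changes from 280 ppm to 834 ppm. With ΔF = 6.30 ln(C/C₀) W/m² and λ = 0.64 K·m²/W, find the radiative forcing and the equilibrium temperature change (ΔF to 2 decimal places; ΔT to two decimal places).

CO₂: 6.30 × ln(834/280) = 6.30 × ln(2.97857) = 6.30 × 1.09144 = 6.8761 W/m².
ΔT = λ ΔF = 0.64 × 6.88 = 4.4032 K.

ΔF = 6.88 W/m²; ΔT = 4.40 K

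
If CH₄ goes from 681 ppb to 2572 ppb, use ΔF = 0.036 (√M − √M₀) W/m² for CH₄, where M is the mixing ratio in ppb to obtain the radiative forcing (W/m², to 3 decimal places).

CH₄: 0.036 × (√2572 − √681) = 0.036 × (50.7149 − 26.0960) = 0.036 × 24.6189 = 0.8863 W/m².

ΔF = 0.886 W/m²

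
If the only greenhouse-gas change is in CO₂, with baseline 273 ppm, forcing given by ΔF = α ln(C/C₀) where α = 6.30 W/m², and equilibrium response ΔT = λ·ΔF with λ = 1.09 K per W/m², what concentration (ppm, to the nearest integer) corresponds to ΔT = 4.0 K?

C ≈ 489 ppm

Required forcing: ΔF = ΔT/λ = 4.0/1.09 = 3.6697 W/m².
Then ln(C/273) = ΔF/6.30 = 3.6697/6.30 = 0.58249.
So C = 273 × e^0.58249 = 273 × 1.79049 = 488.80 ppm.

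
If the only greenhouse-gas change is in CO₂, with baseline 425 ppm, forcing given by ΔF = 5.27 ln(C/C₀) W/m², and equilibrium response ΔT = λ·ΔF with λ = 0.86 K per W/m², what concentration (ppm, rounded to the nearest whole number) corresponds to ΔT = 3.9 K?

Required forcing: ΔF = ΔT/λ = 3.9/0.86 = 4.5349 W/m².
Then ln(C/425) = ΔF/5.27 = 4.5349/5.27 = 0.86051.
So C = 425 × e^0.86051 = 425 × 2.36437 = 1004.86 ppm.

C ≈ 1005 ppm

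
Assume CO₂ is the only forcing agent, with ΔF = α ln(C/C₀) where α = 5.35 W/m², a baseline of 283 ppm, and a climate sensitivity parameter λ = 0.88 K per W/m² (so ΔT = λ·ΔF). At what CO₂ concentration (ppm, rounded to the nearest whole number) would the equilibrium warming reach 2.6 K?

C ≈ 492 ppm

Required forcing: ΔF = ΔT/λ = 2.6/0.88 = 2.9545 W/m².
Then ln(C/283) = ΔF/5.35 = 2.9545/5.35 = 0.55224.
So C = 283 × e^0.55224 = 283 × 1.73714 = 491.61 ppm.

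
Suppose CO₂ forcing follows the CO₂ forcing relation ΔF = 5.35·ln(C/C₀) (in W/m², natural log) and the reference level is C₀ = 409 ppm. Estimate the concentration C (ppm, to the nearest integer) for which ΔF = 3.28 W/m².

Set 5.35 ln(C/409) = 3.28, so ln(C/409) = 3.28/5.35 = 0.61308.
Then C/409 = e^0.61308 = 1.84611, giving C = 409 × 1.84611 = 755.06 ppm.

C ≈ 755 ppm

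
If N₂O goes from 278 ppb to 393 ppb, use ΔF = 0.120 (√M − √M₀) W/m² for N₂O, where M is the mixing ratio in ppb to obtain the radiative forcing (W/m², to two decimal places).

N₂O: 0.120 × (√393 − √278) = 0.120 × (19.8242 − 16.6733) = 0.120 × 3.1509 = 0.3781 W/m².

ΔF = 0.38 W/m²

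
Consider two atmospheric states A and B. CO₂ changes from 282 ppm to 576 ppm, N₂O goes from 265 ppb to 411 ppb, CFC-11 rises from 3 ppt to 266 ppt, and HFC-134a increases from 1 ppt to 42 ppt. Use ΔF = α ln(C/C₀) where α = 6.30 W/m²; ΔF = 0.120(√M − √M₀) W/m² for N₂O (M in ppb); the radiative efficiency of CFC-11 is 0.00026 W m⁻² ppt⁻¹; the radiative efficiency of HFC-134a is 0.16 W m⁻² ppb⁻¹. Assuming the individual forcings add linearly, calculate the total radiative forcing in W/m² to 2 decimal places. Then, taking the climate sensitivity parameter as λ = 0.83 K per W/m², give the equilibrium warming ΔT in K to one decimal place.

ΔF = 5.05 W/m²; ΔT = 4.2 K

CO₂: 6.30 × ln(576/282) = 6.30 × ln(2.04255) = 6.30 × 0.71420 = 4.4995 W/m².
N₂O: 0.120 × (√411 − √265) = 0.120 × (20.2731 − 16.2788) = 0.120 × 3.9943 = 0.4793 W/m².
CFC-11: ΔF = 0.00026 × (266 − 3) = 0.00026 × 263 = 0.0684 W/m².
HFC-134a: Δ = 42 − 1 = 41 ppt = 0.041 ppb; ΔF = 0.16 × 0.041 = 0.0066 W/m².
Total ΔF = 4.4995 + 0.4793 + 0.0684 + 0.0066 = 5.0538 W/m².
ΔT = λ ΔF = 0.83 × 5.05 = 4.1915 K.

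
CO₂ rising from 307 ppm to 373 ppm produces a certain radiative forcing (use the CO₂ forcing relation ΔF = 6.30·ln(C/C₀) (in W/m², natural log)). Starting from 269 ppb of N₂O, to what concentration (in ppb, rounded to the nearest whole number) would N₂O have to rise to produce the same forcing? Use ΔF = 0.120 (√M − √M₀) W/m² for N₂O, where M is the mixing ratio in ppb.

M ≈ 709 ppb

CO₂ forcing: 6.30 × ln(373/307) = 6.30 × 0.194731 = 1.22681 W/m².
Set 0.120(√M − √269) = 1.22681: √M = 1.22681/0.120 + √269 = 10.2234 + 16.4012 = 26.6246.
M = (26.6246)² = 708.87 ppb.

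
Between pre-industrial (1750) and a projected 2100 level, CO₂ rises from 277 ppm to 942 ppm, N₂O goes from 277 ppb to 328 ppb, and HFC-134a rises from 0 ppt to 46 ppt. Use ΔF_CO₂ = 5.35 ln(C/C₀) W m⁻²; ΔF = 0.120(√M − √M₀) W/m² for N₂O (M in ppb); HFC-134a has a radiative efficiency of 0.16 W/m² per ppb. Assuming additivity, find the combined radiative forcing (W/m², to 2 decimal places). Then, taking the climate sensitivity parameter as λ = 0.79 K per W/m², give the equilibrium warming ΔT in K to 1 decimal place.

ΔF = 6.73 W/m²; ΔT = 5.3 K

CO₂: 5.35 × ln(942/277) = 5.35 × ln(3.40072) = 5.35 × 1.22399 = 6.5483 W/m².
N₂O: 0.120 × (√328 − √277) = 0.120 × (18.1108 − 16.6433) = 0.120 × 1.4675 = 0.1761 W/m².
HFC-134a: Δ = 46 − 0 = 46 ppt = 0.046 ppb; ΔF = 0.16 × 0.046 = 0.0074 W/m².
Total ΔF = 6.5483 + 0.1761 + 0.0074 = 6.7318 W/m².
ΔT = λ ΔF = 0.79 × 6.73 = 5.3167 K.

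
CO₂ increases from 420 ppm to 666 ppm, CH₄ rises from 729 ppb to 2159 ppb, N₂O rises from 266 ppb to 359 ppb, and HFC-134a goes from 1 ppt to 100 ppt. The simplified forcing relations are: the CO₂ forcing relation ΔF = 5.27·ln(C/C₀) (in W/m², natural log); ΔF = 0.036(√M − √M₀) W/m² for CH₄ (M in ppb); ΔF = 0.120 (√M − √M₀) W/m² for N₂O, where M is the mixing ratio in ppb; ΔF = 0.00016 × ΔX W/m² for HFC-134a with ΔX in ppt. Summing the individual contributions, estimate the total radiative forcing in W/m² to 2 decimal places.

ΔF = 3.46 W/m²

CO₂: 5.27 × ln(666/420) = 5.27 × ln(1.58571) = 5.27 × 0.46103 = 2.4296 W/m².
CH₄: 0.036 × (√2159 − √729) = 0.036 × (46.4650 − 27.0000) = 0.036 × 19.4650 = 0.7007 W/m².
N₂O: 0.120 × (√359 − √266) = 0.120 × (18.9473 − 16.3095) = 0.120 × 2.6378 = 0.3165 W/m².
HFC-134a: ΔF = 0.00016 × (100 − 1) = 0.00016 × 99 = 0.0158 W/m².
Total ΔF = 2.4296 + 0.7007 + 0.3165 + 0.0158 = 3.4626 W/m².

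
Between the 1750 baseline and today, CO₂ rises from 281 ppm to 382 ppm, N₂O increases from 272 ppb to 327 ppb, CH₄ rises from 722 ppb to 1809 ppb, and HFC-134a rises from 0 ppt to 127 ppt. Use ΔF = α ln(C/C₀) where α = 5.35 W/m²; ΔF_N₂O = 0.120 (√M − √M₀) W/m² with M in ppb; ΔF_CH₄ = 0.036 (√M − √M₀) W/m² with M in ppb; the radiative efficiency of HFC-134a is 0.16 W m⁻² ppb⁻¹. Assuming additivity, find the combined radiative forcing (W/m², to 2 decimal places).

CO₂: 5.35 × ln(382/281) = 5.35 × ln(1.35943) = 5.35 × 0.30707 = 1.6428 W/m².
N₂O: 0.120 × (√327 − √272) = 0.120 × (18.0831 − 16.4924) = 0.120 × 1.5907 = 0.1909 W/m².
CH₄: 0.036 × (√1809 − √722) = 0.036 × (42.5323 − 26.8701) = 0.036 × 15.6622 = 0.5638 W/m².
HFC-134a: Δ = 127 − 0 = 127 ppt = 0.127 ppb; ΔF = 0.16 × 0.127 = 0.0203 W/m².
Total ΔF = 1.6428 + 0.1909 + 0.5638 + 0.0203 = 2.4178 W/m².

ΔF = 2.42 W/m²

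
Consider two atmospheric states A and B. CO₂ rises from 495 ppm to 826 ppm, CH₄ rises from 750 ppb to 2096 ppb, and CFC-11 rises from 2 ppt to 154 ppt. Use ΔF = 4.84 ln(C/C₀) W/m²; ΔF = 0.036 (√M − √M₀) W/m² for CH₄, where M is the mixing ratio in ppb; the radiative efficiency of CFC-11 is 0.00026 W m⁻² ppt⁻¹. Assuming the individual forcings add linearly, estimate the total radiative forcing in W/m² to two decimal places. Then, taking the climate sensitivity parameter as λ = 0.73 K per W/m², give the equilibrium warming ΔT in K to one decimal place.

CO₂: 4.84 × ln(826/495) = 4.84 × ln(1.66869) = 4.84 × 0.51204 = 2.4783 W/m².
CH₄: 0.036 × (√2096 − √750) = 0.036 × (45.7821 − 27.3861) = 0.036 × 18.3960 = 0.6623 W/m².
CFC-11: ΔF = 0.00026 × (154 − 2) = 0.00026 × 152 = 0.0395 W/m².
Total ΔF = 2.4783 + 0.6623 + 0.0395 = 3.1801 W/m².
ΔT = λ ΔF = 0.73 × 3.18 = 2.3214 K.

ΔF = 3.18 W/m²; ΔT = 2.3 K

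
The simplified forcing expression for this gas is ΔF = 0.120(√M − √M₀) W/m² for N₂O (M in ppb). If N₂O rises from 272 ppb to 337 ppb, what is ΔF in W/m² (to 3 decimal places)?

N₂O: 0.120 × (√337 − √272) = 0.120 × (18.3576 − 16.4924) = 0.120 × 1.8652 = 0.2238 W/m².

ΔF = 0.224 W/m²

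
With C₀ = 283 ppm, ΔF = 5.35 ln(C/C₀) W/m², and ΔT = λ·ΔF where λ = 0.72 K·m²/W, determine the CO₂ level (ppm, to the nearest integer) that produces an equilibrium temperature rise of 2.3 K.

C ≈ 514 ppm

Required forcing: ΔF = ΔT/λ = 2.3/0.72 = 3.1944 W/m².
Then ln(C/283) = ΔF/5.35 = 3.1944/5.35 = 0.59708.
So C = 283 × e^0.59708 = 283 × 1.81681 = 514.16 ppm.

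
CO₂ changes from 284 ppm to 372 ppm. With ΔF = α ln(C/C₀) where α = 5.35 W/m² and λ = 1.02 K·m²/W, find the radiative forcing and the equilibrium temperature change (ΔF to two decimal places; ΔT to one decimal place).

ΔF = 1.44 W/m²; ΔT = 1.5 K

CO₂: 5.35 × ln(372/284) = 5.35 × ln(1.30986) = 5.35 × 0.26992 = 1.4441 W/m².
ΔT = λ ΔF = 1.02 × 1.44 = 1.4688 K.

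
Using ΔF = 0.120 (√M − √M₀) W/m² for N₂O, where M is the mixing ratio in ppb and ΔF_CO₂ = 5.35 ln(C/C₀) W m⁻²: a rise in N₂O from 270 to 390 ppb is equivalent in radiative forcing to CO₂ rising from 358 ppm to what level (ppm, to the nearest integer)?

C ≈ 386 ppm

N₂O forcing: 0.120 × (√390 − √270) = 0.120 × (19.7484 − 16.4317) = 0.120 × 3.3167 = 0.39800 W/m².
Set 5.35 ln(C/358) = 0.39800: ln(C/358) = 0.39800/5.35 = 0.07439, so C = 358 × e^0.07439 = 358 × 1.07723 = 385.65 ppm.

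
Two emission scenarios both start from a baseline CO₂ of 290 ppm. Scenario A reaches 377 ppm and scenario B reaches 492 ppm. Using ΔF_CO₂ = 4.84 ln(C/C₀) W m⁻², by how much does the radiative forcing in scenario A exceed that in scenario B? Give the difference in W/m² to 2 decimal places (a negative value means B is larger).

ΔF_A − ΔF_B = -1.29 W/m²

ΔF_A = 4.84 ln(377/290) = 4.84 × 0.26236 = 1.2698 W/m².
ΔF_B = 4.84 ln(492/290) = 4.84 × 0.52860 = 2.5584 W/m².
Difference: 1.2698 − 2.5584 = -1.2886 W/m².
(Equivalently, ΔF_A − ΔF_B = 4.84 ln(377/492) = 4.84 × -0.26623 = -1.2886 W/m².)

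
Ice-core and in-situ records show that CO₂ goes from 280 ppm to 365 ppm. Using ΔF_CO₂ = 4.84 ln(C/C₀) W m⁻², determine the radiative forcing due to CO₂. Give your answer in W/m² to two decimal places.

CO₂ absorption bands are partially saturated, so forcing scales with the logarithm of the concentration ratio.
CO₂: 4.84 × ln(365/280) = 4.84 × ln(1.30357) = 4.84 × 0.26511 = 1.2831 W/m².

ΔF = 1.28 W/m²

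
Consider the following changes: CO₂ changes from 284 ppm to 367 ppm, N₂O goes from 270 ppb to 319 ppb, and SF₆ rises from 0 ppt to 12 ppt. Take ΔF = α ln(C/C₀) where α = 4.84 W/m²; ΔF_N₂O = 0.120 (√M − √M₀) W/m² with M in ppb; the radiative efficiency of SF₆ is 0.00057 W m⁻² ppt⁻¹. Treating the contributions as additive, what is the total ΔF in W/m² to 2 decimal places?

ΔF = 1.42 W/m²

CO₂: 4.84 × ln(367/284) = 4.84 × ln(1.29225) = 4.84 × 0.25638 = 1.2409 W/m².
N₂O: 0.120 × (√319 − √270) = 0.120 × (17.8606 − 16.4317) = 0.120 × 1.4289 = 0.1715 W/m².
SF₆: ΔF = 0.00057 × (12 − 0) = 0.00057 × 12 = 0.0068 W/m².
Total ΔF = 1.2409 + 0.1715 + 0.0068 = 1.4192 W/m².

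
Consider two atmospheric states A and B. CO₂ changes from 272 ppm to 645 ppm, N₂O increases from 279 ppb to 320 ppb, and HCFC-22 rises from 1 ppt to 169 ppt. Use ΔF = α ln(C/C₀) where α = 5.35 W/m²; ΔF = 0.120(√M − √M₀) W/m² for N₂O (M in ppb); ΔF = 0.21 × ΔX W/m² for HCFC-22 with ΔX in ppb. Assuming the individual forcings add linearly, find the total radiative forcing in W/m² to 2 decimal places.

CO₂: 5.35 × ln(645/272) = 5.35 × ln(2.37132) = 5.35 × 0.86345 = 4.6195 W/m².
N₂O: 0.120 × (√320 − √279) = 0.120 × (17.8885 − 16.7033) = 0.120 × 1.1852 = 0.1422 W/m².
HCFC-22: Δ = 169 − 1 = 168 ppt = 0.168 ppb; ΔF = 0.21 × 0.168 = 0.0353 W/m².
Total ΔF = 4.6195 + 0.1422 + 0.0353 = 4.7970 W/m².

ΔF = 4.80 W/m²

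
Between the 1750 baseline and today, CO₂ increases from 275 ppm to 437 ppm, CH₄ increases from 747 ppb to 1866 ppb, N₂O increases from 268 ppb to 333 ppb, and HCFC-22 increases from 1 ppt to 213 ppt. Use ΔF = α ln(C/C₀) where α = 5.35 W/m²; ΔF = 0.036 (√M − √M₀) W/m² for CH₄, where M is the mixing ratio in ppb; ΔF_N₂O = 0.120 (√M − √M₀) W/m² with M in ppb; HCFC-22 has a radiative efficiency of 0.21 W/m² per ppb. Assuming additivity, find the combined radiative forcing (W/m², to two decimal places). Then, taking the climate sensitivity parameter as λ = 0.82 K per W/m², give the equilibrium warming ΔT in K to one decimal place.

CO₂: 5.35 × ln(437/275) = 5.35 × ln(1.58909) = 5.35 × 0.46316 = 2.4779 W/m².
CH₄: 0.036 × (√1866 − √747) = 0.036 × (43.1972 − 27.3313) = 0.036 × 15.8659 = 0.5712 W/m².
N₂O: 0.120 × (√333 − √268) = 0.120 × (18.2483 − 16.3707) = 0.120 × 1.8776 = 0.2253 W/m².
HCFC-22: Δ = 213 − 1 = 212 ppt = 0.212 ppb; ΔF = 0.21 × 0.212 = 0.0445 W/m².
Total ΔF = 2.4779 + 0.5712 + 0.2253 + 0.0445 = 3.3189 W/m².
ΔT = λ ΔF = 0.82 × 3.32 = 2.7224 K.

ΔF = 3.32 W/m²; ΔT = 2.7 K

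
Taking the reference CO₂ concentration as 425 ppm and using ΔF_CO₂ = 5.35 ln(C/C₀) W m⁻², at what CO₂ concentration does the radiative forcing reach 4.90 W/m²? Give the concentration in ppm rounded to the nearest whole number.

Set 5.35 ln(C/425) = 4.90, so ln(C/425) = 4.90/5.35 = 0.91589.
Then C/425 = e^0.91589 = 2.49900, giving C = 425 × 2.49900 = 1062.08 ppm.

C ≈ 1062 ppm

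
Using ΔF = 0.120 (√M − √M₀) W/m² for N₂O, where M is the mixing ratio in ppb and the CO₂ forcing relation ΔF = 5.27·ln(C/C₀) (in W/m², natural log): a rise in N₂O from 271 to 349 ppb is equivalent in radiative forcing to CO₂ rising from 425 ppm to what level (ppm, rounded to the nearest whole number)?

C ≈ 447 ppm

N₂O forcing: 0.120 × (√349 − √271) = 0.120 × (18.6815 − 16.4621) = 0.120 × 2.2194 = 0.26633 W/m².
Set 5.27 ln(C/425) = 0.26633: ln(C/425) = 0.26633/5.27 = 0.05054, so C = 425 × e^0.05054 = 425 × 1.05184 = 447.03 ppm.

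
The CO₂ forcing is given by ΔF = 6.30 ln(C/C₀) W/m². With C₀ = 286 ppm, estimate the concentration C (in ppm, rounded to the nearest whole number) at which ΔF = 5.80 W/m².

Set 6.30 ln(C/286) = 5.80, so ln(C/286) = 5.80/6.30 = 0.92063.
Then C/286 = e^0.92063 = 2.51087, giving C = 286 × 2.51087 = 718.11 ppm.

C ≈ 718 ppm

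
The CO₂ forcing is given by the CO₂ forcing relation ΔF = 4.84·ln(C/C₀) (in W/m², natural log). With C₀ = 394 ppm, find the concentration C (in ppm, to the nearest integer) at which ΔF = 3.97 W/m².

Set 4.84 ln(C/394) = 3.97, so ln(C/394) = 3.97/4.84 = 0.82025.
Then C/394 = e^0.82025 = 2.27107, giving C = 394 × 2.27107 = 894.80 ppm.

C ≈ 895 ppm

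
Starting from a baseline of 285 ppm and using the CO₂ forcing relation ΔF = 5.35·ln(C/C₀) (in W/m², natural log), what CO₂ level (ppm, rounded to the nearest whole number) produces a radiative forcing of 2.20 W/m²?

Set 5.35 ln(C/285) = 2.20, so ln(C/285) = 2.20/5.35 = 0.41121.
Then C/285 = e^0.41121 = 1.50864, giving C = 285 × 1.50864 = 429.96 ppm.

C ≈ 430 ppm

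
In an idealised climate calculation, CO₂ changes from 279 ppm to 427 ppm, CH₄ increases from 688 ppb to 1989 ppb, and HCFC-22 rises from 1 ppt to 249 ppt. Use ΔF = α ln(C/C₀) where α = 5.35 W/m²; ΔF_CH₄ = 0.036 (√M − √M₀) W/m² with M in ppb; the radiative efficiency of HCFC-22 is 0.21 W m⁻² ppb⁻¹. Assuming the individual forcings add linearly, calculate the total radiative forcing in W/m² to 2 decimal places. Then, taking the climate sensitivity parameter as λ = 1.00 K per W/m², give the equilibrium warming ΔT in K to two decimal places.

CO₂: 5.35 × ln(427/279) = 5.35 × ln(1.53047) = 5.35 × 0.42557 = 2.2768 W/m².
CH₄: 0.036 × (√1989 − √688) = 0.036 × (44.5982 − 26.2298) = 0.036 × 18.3684 = 0.6613 W/m².
HCFC-22: Δ = 249 − 1 = 248 ppt = 0.248 ppb; ΔF = 0.21 × 0.248 = 0.0521 W/m².
Total ΔF = 2.2768 + 0.6613 + 0.0521 = 2.9902 W/m².
ΔT = λ ΔF = 1.00 × 2.99 = 2.9900 K.

ΔF = 2.99 W/m²; ΔT = 2.99 K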